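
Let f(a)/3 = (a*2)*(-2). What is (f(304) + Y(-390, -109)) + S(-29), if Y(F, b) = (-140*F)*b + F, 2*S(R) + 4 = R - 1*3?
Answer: -5955456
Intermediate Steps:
S(R) = -7/2 + R/2 (S(R) = -2 + (R - 1*3)/2 = -2 + (R - 3)/2 = -2 + (-3 + R)/2 = -2 + (-3/2 + R/2) = -7/2 + R/2)
Y(F, b) = F - 140*F*b (Y(F, b) = -140*F*b + F = F - 140*F*b)
f(a) = -12*a (f(a) = 3*((a*2)*(-2)) = 3*((2*a)*(-2)) = 3*(-4*a) = -12*a)
(f(304) + Y(-390, -109)) + S(-29) = (-12*304 - 390*(1 - 140*(-109))) + (-7/2 + (½)*(-29)) = (-3648 - 390*(1 + 15260)) + (-7/2 - 29/2) = (-3648 - 390*15261) - 18 = (-3648 - 5951790) - 18 = -5955438 - 18 = -5955456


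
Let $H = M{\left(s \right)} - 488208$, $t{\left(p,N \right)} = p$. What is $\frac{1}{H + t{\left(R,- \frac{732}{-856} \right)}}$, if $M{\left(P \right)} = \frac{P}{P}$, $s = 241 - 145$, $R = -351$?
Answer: $- \frac{1}{488558} \approx -2.0468 \cdot 10^{-6}$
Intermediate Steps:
$s = 96$ ($s = 241 - 145 = 96$)
$M{\left(P \right)} = 1$
$H = -488207$ ($H = 1 - 488208 = -488207$)
$\frac{1}{H + t{\left(R,- \frac{732}{-856} \right)}} = \frac{1}{-488207 - 351} = \frac{1}{-488558} = - \frac{1}{488558}$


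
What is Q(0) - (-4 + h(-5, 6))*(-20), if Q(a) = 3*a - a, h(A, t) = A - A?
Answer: -80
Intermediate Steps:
h(A, t) = 0
Q(a) = 2*a
Q(0) - (-4 + h(-5, 6))*(-20) = 2*0 - (-4 + 0)*(-20) = 0 - 1*(-4)*(-20) = 0 + 4*(-20) = 0 - 80 = -80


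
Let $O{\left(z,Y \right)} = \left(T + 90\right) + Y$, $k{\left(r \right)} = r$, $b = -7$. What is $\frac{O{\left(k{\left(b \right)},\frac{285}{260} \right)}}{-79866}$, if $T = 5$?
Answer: $- \frac{4997}{4153032} \approx -0.0012032$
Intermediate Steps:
$O{\left(z,Y \right)} = 95 + Y$ ($O{\left(z,Y \right)} = \left(5 + 90\right) + Y = 95 + Y$)
$\frac{O{\left(k{\left(b \right)},\frac{285}{260} \right)}}{-79866} = \frac{95 + \frac{285}{260}}{-79866} = \left(95 + 285 \cdot \frac{1}{260}\right) \left(- \frac{1}{79866}\right) = \left(95 + \frac{57}{52}\right) \left(- \frac{1}{79866}\right) = \frac{4997}{52} \left(- \frac{1}{79866}\right) = - \frac{4997}{4153032}$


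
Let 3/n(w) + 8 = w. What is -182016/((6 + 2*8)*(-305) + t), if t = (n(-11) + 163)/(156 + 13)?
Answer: 11239488/414283 ≈ 27.130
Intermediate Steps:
n(w) = 3/(-8 + w)
t = 238/247 (t = (3/(-8 - 11) + 163)/(156 + 13) = (3/(-19) + 163)/169 = (3*(-1/19) + 163)*(1/169) = (-3/19 + 163)*(1/169) = (3094/19)*(1/169) = 238/247 ≈ 0.96356)
-182016/((6 + 2*8)*(-305) + t) = -182016/((6 + 2*8)*(-305) + 238/247) = -182016/((6 + 16)*(-305) + 238/247) = -182016/(22*(-305) + 238/247) = -182016/(-6710 + 238/247) = -182016/(-1657132/247) = -182016*(-247/1657132) = 11239488/414283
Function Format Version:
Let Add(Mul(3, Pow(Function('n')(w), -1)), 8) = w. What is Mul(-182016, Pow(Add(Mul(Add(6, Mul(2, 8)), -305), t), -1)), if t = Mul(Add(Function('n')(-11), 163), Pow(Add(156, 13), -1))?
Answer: Rational(11239488, 414283) ≈ 27.130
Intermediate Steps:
Function('n')(w) = Mul(3, Pow(Add(-8, w), -1))
t = Rational(238, 247) (t = Mul(Add(Mul(3, Pow(Add(-8, -11), -1)), 163), Pow(Add(156, 13), -1)) = Mul(Add(Mul(3, Pow(-19, -1)), 163), Pow(169, -1)) = Mul(Add(Mul(3, Rational(-1, 19)), 163), Rational(1, 169)) = Mul(Add(Rational(-3, 19), 163), Rational(1, 169)) = Mul(Rational(3094, 19), Rational(1, 169)) = Rational(238, 247) ≈ 0.96356)
Mul(-182016, Pow(Add(Mul(Add(6, Mul(2, 8)), -305), t), -1)) = Mul(-182016, Pow(Add(Mul(Add(6, Mul(2, 8)), -305), Rational(238, 247)), -1)) = Mul(-182016, Pow(Add(Mul(Add(6, 16), -305), Rational(238, 247)), -1)) = Mul(-182016, Pow(Add(Mul(22, -305), Rational(238, 247)), -1)) = Mul(-182016, Pow(Add(-6710, Rational(238, 247)), -1)) = Mul(-182016, Pow(Rational(-1657132, 247), -1)) = Mul(-182016, Rational(-247, 1657132)) = Rational(11239488, 414283)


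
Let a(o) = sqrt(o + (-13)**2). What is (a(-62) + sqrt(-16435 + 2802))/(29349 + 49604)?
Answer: sqrt(107)/78953 + I*sqrt(13633)/78953 ≈ 0.00013102 + 0.0014789*I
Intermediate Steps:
a(o) = sqrt(169 + o) (a(o) = sqrt(o + 169) = sqrt(169 + o))
(a(-62) + sqrt(-16435 + 2802))/(29349 + 49604) = (sqrt(169 - 62) + sqrt(-16435 + 2802))/(29349 + 49604) = (sqrt(107) + sqrt(-13633))/78953 = (sqrt(107) + I*sqrt(13633))*(1/78953) = sqrt(107)/78953 + I*sqrt(13633)/78953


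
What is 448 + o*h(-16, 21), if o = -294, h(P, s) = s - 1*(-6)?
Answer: -7490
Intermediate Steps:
h(P, s) = 6 + s (h(P, s) = s + 6 = 6 + s)
448 + o*h(-16, 21) = 448 - 294*(6 + 21) = 448 - 294*27 = 448 - 7938 = -7490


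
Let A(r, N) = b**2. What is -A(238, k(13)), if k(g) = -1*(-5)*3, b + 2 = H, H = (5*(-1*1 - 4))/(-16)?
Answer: -49/256 ≈ -0.19141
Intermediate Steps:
H = 25/16 (H = (5*(-1 - 4))*(-1/16) = (5*(-5))*(-1/16) = -25*(-1/16) = 25/16 ≈ 1.5625)
b = -7/16 (b = -2 + 25/16 = -7/16 ≈ -0.43750)
k(g) = 15 (k(g) = 5*3 = 15)
A(r, N) = 49/256 (A(r, N) = (-7/16)**2 = 49/256)
-A(238, k(13)) = -1*49/256 = -49/256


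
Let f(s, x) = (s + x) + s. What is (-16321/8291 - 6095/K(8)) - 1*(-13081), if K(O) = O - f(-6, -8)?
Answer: 2985737355/232148 ≈ 12861.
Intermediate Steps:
f(s, x) = x + 2*s
K(O) = 20 + O (K(O) = O - (-8 + 2*(-6)) = O - (-8 - 12) = O - 1*(-20) = O + 20 = 20 + O)
(-16321/8291 - 6095/K(8)) - 1*(-13081) = (-16321/8291 - 6095/(20 + 8)) - 1*(-13081) = (-16321*1/8291 - 6095/28) + 13081 = (-16321/8291 - 6095*1/28) + 13081 = (-16321/8291 - 6095/28) + 13081 = -50990633/232148 + 13081 = 2985737355/232148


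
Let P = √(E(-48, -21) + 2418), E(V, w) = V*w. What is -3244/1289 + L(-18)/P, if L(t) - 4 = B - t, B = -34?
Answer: -3244/1289 - 2*√3426/571 ≈ -2.7217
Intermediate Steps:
P = √3426 (P = √(-48*(-21) + 2418) = √(1008 + 2418) = √3426 ≈ 58.532)
L(t) = -30 - t (L(t) = 4 + (-34 - t) = -30 - t)
-3244/1289 + L(-18)/P = -3244/1289 + (-30 - 1*(-18))/(√3426) = -3244*1/1289 + (-30 + 18)*(√3426/3426) = -3244/1289 - 2*√3426/571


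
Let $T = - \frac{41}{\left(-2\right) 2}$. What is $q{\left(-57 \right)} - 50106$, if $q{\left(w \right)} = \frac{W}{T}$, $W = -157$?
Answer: $- \frac{2054974}{41} \approx -50121.0$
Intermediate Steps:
$T = \frac{41}{4}$ ($T = - \frac{41}{-4} = \left(-41\right) \left(- \frac{1}{4}\right) = \frac{41}{4} \approx 10.25$)
$q{\left(w \right)} = - \frac{628}{41}$ ($q{\left(w \right)} = - \frac{157}{\frac{41}{4}} = \left(-157\right) \frac{4}{41} = - \frac{628}{41}$)
$q{\left(-57 \right)} - 50106 = - \frac{628}{41} - 50106 = - \frac{2054974}{41}$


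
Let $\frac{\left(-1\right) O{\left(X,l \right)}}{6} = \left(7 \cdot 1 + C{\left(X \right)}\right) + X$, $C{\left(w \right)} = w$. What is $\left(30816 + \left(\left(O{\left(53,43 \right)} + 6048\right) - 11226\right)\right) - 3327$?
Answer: $21633$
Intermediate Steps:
$O{\left(X,l \right)} = -42 - 12 X$ ($O{\left(X,l \right)} = - 6 \left(\left(7 \cdot 1 + X\right) + X\right) = - 6 \left(\left(7 + X\right) + X\right) = - 6 \left(7 + 2 X\right) = -42 - 12 X$)
$\left(30816 + \left(\left(O{\left(53,43 \right)} + 6048\right) - 11226\right)\right) - 3327 = \left(30816 + \left(\left(\left(-42 - 636\right) + 6048\right) - 11226\right)\right) - 3327 = \left(30816 + \left(\left(-678 + 6048\right) - 11226\right)\right) - 3327 = \left(30816 + \left(5370 - 11226\right)\right) - 3327 = \left(30816 - 5856\right) - 3327 = 24960 - 3327 = 21633$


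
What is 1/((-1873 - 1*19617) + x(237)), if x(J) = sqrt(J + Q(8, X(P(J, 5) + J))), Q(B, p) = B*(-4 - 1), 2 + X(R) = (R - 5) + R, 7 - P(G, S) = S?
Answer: -21490/461819903 - sqrt(197)/461819903 ≈ -4.6564e-5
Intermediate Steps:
P(G, S) = 7 - S
X(R) = -7 + 2*R (X(R) = -2 + ((R - 5) + R) = -2 + ((-5 + R) + R) = -2 + (-5 + 2*R) = -7 + 2*R)
Q(B, p) = -5*B (Q(B, p) = B*(-5) = -5*B)
x(J) = sqrt(-40 + J) (x(J) = sqrt(J - 5*8) = sqrt(J - 40) = sqrt(-40 + J))
1/((-1873 - 1*19617) + x(237)) = 1/((-1873 - 1*19617) + sqrt(-40 + 237)) = 1/((-1873 - 19617) + sqrt(197)) = 1/(-21490 + sqrt(197))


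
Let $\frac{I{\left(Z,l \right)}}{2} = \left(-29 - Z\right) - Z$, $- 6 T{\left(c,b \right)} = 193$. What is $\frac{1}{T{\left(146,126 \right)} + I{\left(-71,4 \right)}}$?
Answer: $\frac{6}{1163} \approx 0.0051591$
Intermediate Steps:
$T{\left(c,b \right)} = - \frac{193}{6}$ ($T{\left(c,b \right)} = \left(- \frac{1}{6}\right) 193 = - \frac{193}{6}$)
$I{\left(Z,l \right)} = -58 - 4 Z$ ($I{\left(Z,l \right)} = 2 \left(\left(-29 - Z\right) - Z\right) = 2 \left(-29 - 2 Z\right) = -58 - 4 Z$)
$\frac{1}{T{\left(146,126 \right)} + I{\left(-71,4 \right)}} = \frac{1}{- \frac{193}{6} - -226} = \frac{1}{- \frac{193}{6} + \left(-58 + 284\right)} = \frac{1}{- \frac{193}{6} + 226} = \frac{1}{\frac{1163}{6}} = \frac{6}{1163}$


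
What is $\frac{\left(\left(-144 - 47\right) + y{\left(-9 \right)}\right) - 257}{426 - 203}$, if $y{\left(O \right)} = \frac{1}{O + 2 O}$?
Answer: $- \frac{12097}{6021} \approx -2.0091$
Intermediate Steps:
$y{\left(O \right)} = \frac{1}{3 O}$
$\frac{\left(\left(-144 - 47\right) + y{\left(-9 \right)}\right) - 257}{426 - 203} = \frac{\left(\left(-144 - 47\right) + \frac{1}{3 \left(-9\right)}\right) - 257}{426 - 203} = \frac{\left(-191 + \frac{1}{3} \left(- \frac{1}{9}\right)\right) - 257}{223} = \left(\left(-191 - \frac{1}{27}\right) - 257\right) \frac{1}{223} = \left(- \frac{5158}{27} - 257\right) \frac{1}{223} = \left(- \frac{12097}{27}\right) \frac{1}{223} = - \frac{12097}{6021}$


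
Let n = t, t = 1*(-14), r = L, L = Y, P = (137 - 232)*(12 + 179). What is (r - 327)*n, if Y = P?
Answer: 258608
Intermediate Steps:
P = -18145 (P = -95*191 = -18145)
Y = -18145
L = -18145
r = -18145
t = -14
n = -14
(r - 327)*n = (-18145 - 327)*(-14) = -18472*(-14) = 258608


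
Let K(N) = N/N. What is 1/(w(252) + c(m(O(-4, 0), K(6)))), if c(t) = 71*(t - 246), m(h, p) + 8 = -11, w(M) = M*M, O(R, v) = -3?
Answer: 1/44689 ≈ 2.2377e-5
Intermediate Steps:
K(N) = 1
w(M) = M**2
m(h, p) = -19 (m(h, p) = -8 - 11 = -19)
c(t) = -17466 + 71*t (c(t) = 71*(-246 + t) = -17466 + 71*t)
1/(w(252) + c(m(O(-4, 0), K(6)))) = 1/(252**2 + (-17466 + 71*(-19))) = 1/(63504 + (-17466 - 1349)) = 1/(63504 - 18815) = 1/44689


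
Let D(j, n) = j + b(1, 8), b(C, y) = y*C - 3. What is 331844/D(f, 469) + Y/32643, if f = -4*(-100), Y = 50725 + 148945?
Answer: 44910494/54405 ≈ 825.48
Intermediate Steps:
Y = 199670
f = 400
b(C, y) = -3 + C*y (b(C, y) = C*y - 3 = -3 + C*y)
D(j, n) = 5 + j (D(j, n) = j + (-3 + 1*8) = j + (-3 + 8) = j + 5 = 5 + j)
331844/D(f, 469) + Y/32643 = 331844/(5 + 400) + 199670/32643 = 331844/405 + 199670*(1/32643) = 331844*(1/405) + 199670/32643 = 331844/405 + 199670/32643 = 44910494/54405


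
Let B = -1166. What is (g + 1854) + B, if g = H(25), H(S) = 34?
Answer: 722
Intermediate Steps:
g = 34
(g + 1854) + B = (34 + 1854) - 1166 = 1888 - 1166 = 722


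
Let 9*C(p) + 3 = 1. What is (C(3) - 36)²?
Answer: 106276/81 ≈ 1312.0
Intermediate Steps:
C(p) = -2/9 (C(p) = -⅓ + (⅑)*1 = -⅓ + ⅑ = -2/9)
(C(3) - 36)² = (-2/9 - 36)² = (-326/9)² = 106276/81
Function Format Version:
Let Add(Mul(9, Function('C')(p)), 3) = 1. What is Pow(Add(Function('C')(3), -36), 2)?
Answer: Rational(106276, 81) ≈ 1312.0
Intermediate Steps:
Function('C')(p) = Rational(-2, 9) (Function('C')(p) = Add(Rational(-1, 3), Mul(Rational(1, 9), 1)) = Add(Rational(-1, 3), Rational(1, 9)) = Rational(-2, 9))
Pow(Add(Function('C')(3), -36), 2) = Pow(Add(Rational(-2, 9), -36), 2) = Pow(Rational(-326, 9), 2) = Rational(106276, 81)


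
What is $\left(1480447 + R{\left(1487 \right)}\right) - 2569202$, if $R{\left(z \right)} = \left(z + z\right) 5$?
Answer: $-1073885$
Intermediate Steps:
$R{\left(z \right)} = 10 z$ ($R{\left(z \right)} = 2 z 5 = 10 z$)
$\left(1480447 + R{\left(1487 \right)}\right) - 2569202 = \left(1480447 + 10 \cdot 1487\right) - 2569202 = \left(1480447 + 14870\right) - 2569202 = 1495317 - 2569202 = -1073885$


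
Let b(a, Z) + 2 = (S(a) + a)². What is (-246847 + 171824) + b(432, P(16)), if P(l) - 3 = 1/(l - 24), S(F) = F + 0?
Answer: 671471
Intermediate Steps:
S(F) = F
P(l) = 3 + 1/(-24 + l) (P(l) = 3 + 1/(l - 24) = 3 + 1/(-24 + l))
b(a, Z) = -2 + 4*a² (b(a, Z) = -2 + (a + a)² = -2 + (2*a)² = -2 + 4*a²)
(-246847 + 171824) + b(432, P(16)) = (-246847 + 171824) + (-2 + 4*432²) = -75023 + (-2 + 4*186624) = -75023 + (-2 + 746496) = -75023 + 746494 = 671471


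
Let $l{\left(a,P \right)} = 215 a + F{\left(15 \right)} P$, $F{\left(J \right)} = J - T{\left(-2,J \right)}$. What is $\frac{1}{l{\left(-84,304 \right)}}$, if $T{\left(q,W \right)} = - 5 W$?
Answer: $\frac{1}{9300} \approx 0.00010753$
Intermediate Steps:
$F{\left(J \right)} = 6 J$ ($F{\left(J \right)} = J - - 5 J = J + 5 J = 6 J$)
$l{\left(a,P \right)} = 90 P + 215 a$ ($l{\left(a,P \right)} = 215 a + 6 \cdot 15 P = 215 a + 90 P = 90 P + 215 a$)
$\frac{1}{l{\left(-84,304 \right)}} = \frac{1}{90 \cdot 304 + 215 \left(-84\right)} = \frac{1}{27360 - 18060} = \frac{1}{9300}$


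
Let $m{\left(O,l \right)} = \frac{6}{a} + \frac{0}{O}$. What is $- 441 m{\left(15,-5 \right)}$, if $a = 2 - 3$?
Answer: $2646$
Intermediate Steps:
$a = -1$ ($a = 2 - 3 = -1$)
$m{\left(O,l \right)} = -6$ ($m{\left(O,l \right)} = \frac{6}{-1} + \frac{0}{O} = 6 \left(-1\right) + 0 = -6 + 0 = -6$)
$- 441 m{\left(15,-5 \right)} = \left(-441\right) \left(-6\right) = 2646$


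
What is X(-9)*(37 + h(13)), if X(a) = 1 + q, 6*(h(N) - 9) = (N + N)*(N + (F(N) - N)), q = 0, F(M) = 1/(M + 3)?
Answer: 2221/48 ≈ 46.271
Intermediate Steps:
F(M) = 1/(3 + M)
h(N) = 9 + N/(3*(3 + N)) (h(N) = 9 + ((N + N)*(N + (1/(3 + N) - N)))/6 = 9 + ((2*N)/(3 + N))/6 = 9 + (2*N/(3 + N))/6 = 9 + N/(3*(3 + N)))
X(a) = 1 (X(a) = 1 + 0 = 1)
X(-9)*(37 + h(13)) = 1*(37 + (81 + 28*13)/(3*(3 + 13))) = 1*(37 + (⅓)*(81 + 364)/16) = 1*(37 + (⅓)*(1/16)*445) = 1*(37 + 445/48) = 1*(2221/48) = 2221/48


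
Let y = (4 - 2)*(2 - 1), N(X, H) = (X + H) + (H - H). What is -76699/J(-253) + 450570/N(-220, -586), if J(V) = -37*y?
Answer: 14238607/29822 ≈ 477.45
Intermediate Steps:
N(X, H) = H + X (N(X, H) = (H + X) + 0 = H + X)
y = 2 (y = 2*1 = 2)
J(V) = -74 (J(V) = -37*2 = -74)
-76699/J(-253) + 450570/N(-220, -586) = -76699/(-74) + 450570/(-586 - 220) = -76699*(-1/74) + 450570/(-806) = 76699/74 + 450570*(-1/806) = 76699/74 - 225285/403 = 14238607/29822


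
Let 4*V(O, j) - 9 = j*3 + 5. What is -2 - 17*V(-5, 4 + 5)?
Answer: -705/4 ≈ -176.25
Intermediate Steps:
V(O, j) = 7/2 + 3*j/4 (V(O, j) = 9/4 + (j*3 + 5)/4 = 9/4 + (3*j + 5)/4 = 9/4 + (5 + 3*j)/4 = 9/4 + (5/4 + 3*j/4) = 7/2 + 3*j/4)
-2 - 17*V(-5, 4 + 5) = -2 - 17*(7/2 + 3*(4 + 5)/4) = -2 - 17*(7/2 + (¾)*9) = -2 - 17*(7/2 + 27/4) = -2 - 17*41/4 = -2 - 697/4 = -705/4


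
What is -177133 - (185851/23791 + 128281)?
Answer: -196386225/643 ≈ -3.0542e+5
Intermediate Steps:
-177133 - (185851/23791 + 128281) = -177133 - (185851*(1/23791) + 128281) = -177133 - (5023/643 + 128281) = -177133 - 1*82489706/643 = -177133 - 82489706/643 = -196386225/643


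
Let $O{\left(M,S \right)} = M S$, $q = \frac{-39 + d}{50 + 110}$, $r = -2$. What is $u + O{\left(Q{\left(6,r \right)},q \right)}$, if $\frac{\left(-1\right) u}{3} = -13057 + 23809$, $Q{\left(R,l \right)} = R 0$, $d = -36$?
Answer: $-32256$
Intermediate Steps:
$Q{\left(R,l \right)} = 0$
$q = - \frac{15}{32}$ ($q = \frac{-39 - 36}{50 + 110} = - \frac{75}{160} = \left(-75\right) \frac{1}{160} = - \frac{15}{32} \approx -0.46875$)
$u = -32256$ ($u = - 3 \left(-13057 + 23809\right) = \left(-3\right) 10752 = -32256$)
$u + O{\left(Q{\left(6,r \right)},q \right)} = -32256 + 0 \left(- \frac{15}{32}\right) = -32256 + 0 = -32256$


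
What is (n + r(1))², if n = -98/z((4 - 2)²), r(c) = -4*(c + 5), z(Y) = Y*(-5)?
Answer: 36481/100 ≈ 364.81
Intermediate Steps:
z(Y) = -5*Y
r(c) = -20 - 4*c (r(c) = -4*(5 + c) = -20 - 4*c)
n = 49/10 (n = -98*(-1/(5*(4 - 2)²)) = -98/((-5*2²)) = -98/((-5*4)) = -98/(-20) = -98*(-1/20) = 49/10 ≈ 4.9000)
(n + r(1))² = (49/10 + (-20 - 4*1))² = (49/10 + (-20 - 4))² = (49/10 - 24)² = (-191/10)² = 36481/100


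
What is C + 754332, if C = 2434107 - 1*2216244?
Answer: 972195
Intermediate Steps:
C = 217863 (C = 2434107 - 2216244 = 217863)
C + 754332 = 217863 + 754332 = 972195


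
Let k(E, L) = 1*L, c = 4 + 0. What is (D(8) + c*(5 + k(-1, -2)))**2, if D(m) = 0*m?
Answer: 144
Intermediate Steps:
c = 4
D(m) = 0
k(E, L) = L
(D(8) + c*(5 + k(-1, -2)))**2 = (0 + 4*(5 - 2))**2 = (0 + 4*3)**2 = (0 + 12)**2 = 12**2 = 144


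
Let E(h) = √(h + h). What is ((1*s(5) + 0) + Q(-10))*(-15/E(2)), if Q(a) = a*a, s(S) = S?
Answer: -1575/2 ≈ -787.50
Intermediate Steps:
E(h) = √2*√h (E(h) = √(2*h) = √2*√h)
Q(a) = a²
((1*s(5) + 0) + Q(-10))*(-15/E(2)) = ((1*5 + 0) + (-10)²)*(-15/(√2*√2)) = ((5 + 0) + 100)*(-15/2) = (5 + 100)*(-15*½) = 105*(-15/2) = -1575/2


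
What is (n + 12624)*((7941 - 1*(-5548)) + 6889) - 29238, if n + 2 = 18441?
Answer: 632972576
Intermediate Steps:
n = 18439 (n = -2 + 18441 = 18439)
(n + 12624)*((7941 - 1*(-5548)) + 6889) - 29238 = (18439 + 12624)*((7941 - 1*(-5548)) + 6889) - 29238 = 31063*((7941 + 5548) + 6889) - 29238 = 31063*(13489 + 6889) - 29238 = 31063*20378 - 29238 = 633001814 - 29238 = 632972576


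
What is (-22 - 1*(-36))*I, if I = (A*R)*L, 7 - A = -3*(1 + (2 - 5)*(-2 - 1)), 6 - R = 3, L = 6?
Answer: 9324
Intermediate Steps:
R = 3 (R = 6 - 1*3 = 6 - 3 = 3)
A = 37 (A = 7 - (-3)*(1 + (2 - 5)*(-2 - 1)) = 7 - (-3)*(1 - 3*(-3)) = 7 - (-3)*(1 + 9) = 7 - (-3)*10 = 7 - 1*(-30) = 7 + 30 = 37)
I = 666 (I = (37*3)*6 = 111*6 = 666)
(-22 - 1*(-36))*I = (-22 - 1*(-36))*666 = (-22 + 36)*666 = 14*666 = 9324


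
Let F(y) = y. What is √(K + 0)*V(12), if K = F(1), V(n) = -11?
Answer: -11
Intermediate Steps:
K = 1
√(K + 0)*V(12) = √(1 + 0)*(-11) = √1*(-11) = 1*(-11) = -11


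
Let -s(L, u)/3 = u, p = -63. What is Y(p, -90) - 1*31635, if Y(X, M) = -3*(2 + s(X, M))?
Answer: -32451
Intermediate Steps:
s(L, u) = -3*u
Y(X, M) = -6 + 9*M (Y(X, M) = -3*(2 - 3*M) = -6 + 9*M)
Y(p, -90) - 1*31635 = (-6 + 9*(-90)) - 1*31635 = (-6 - 810) - 31635 = -816 - 31635 = -32451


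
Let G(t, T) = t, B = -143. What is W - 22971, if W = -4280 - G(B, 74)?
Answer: -27108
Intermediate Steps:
W = -4137 (W = -4280 - 1*(-143) = -4280 + 143 = -4137)
W - 22971 = -4137 - 22971 = -27108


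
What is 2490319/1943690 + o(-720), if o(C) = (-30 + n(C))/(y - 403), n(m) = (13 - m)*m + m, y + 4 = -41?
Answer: 36727688029/31099040 ≈ 1181.0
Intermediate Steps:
y = -45 (y = -4 - 41 = -45)
n(m) = m + m*(13 - m) (n(m) = m*(13 - m) + m = m + m*(13 - m))
o(C) = 15/224 - C*(14 - C)/448 (o(C) = (-30 + C*(14 - C))/(-45 - 403) = (-30 + C*(14 - C))/(-448) = (-30 + C*(14 - C))*(-1/448) = 15/224 - C*(14 - C)/448)
2490319/1943690 + o(-720) = 2490319/1943690 + (15/224 + (1/448)*(-720)*(-14 - 720)) = 2490319*(1/1943690) + (15/224 + (1/448)*(-720)*(-734)) = 2490319/1943690 + (15/224 + 16515/14) = 2490319/1943690 + 264255/224 = 36727688029/31099040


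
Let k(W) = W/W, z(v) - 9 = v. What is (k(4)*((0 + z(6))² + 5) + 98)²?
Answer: 107584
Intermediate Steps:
z(v) = 9 + v
k(W) = 1
(k(4)*((0 + z(6))² + 5) + 98)² = (1*((0 + (9 + 6))² + 5) + 98)² = (1*((0 + 15)² + 5) + 98)² = (1*(15² + 5) + 98)² = (1*(225 + 5) + 98)² = (1*230 + 98)² = (230 + 98)² = 328² = 107584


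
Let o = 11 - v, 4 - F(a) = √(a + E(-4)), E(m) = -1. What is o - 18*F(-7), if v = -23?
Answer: -38 + 36*I*√2 ≈ -38.0 + 50.912*I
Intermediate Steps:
F(a) = 4 - √(-1 + a) (F(a) = 4 - √(a - 1) = 4 - √(-1 + a))
o = 34 (o = 11 - 1*(-23) = 11 + 23 = 34)
o - 18*F(-7) = 34 - 18*(4 - √(-1 - 7)) = 34 - 18*(4 - √(-8)) = 34 - 18*(4 - 2*I*√2) = 34 + (-72 + 36*I*√2) = -38 + 36*I*√2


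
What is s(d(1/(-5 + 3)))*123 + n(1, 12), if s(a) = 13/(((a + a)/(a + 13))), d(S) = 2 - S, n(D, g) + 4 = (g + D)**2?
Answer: 51219/10 ≈ 5121.9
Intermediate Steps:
n(D, g) = -4 + (D + g)**2 (n(D, g) = -4 + (g + D)**2 = -4 + (D + g)**2)
s(a) = 13*(13 + a)/(2*a) (s(a) = 13/(((2*a)/(13 + a))) = 13/((2*a/(13 + a))) = 13*((13 + a)/(2*a)) = 13*(13 + a)/(2*a))
s(d(1/(-5 + 3)))*123 + n(1, 12) = (13*(13 + (2 - 1/(-5 + 3)))/(2*(2 - 1/(-5 + 3))))*123 + (-4 + (1 + 12)**2) = (13*(13 + (2 - 1/(-2)))/(2*(2 - 1/(-2))))*123 + (-4 + 13**2) = (13*(13 + (2 - 1*(-1/2)))/(2*(2 - 1*(-1/2))))*123 + (-4 + 169) = (13*(13 + (2 + 1/2))/(2*(2 + 1/2)))*123 + 165 = (13*(13 + 5/2)/(2*(5/2)))*123 + 165 = ((13/2)*(2/5)*(31/2))*123 + 165 = (403/10)*123 + 165 = 49569/10 + 165 = 51219/10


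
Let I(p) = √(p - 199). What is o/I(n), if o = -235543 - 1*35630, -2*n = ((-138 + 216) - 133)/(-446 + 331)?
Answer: 90391*I*√421590/3055 ≈ 19211.0*I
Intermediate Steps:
n = -11/46 (n = -((-138 + 216) - 133)/(2*(-446 + 331)) = -(78 - 133)/(2*(-115)) = -(-55)*(-1)/(2*115) = -½*11/23 = -11/46 ≈ -0.23913)
o = -271173 (o = -235543 - 35630 = -271173)
I(p) = √(-199 + p)
o/I(n) = -271173/√(-199 - 11/46) = -271173*(-I*√421590/9165) = -(-90391)*I*√421590/3055 = 90391*I*√421590/3055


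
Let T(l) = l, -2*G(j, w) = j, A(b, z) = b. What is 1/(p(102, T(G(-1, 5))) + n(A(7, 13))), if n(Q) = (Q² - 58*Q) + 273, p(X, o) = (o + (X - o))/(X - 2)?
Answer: -50/4149 ≈ -0.012051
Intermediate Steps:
G(j, w) = -j/2
p(X, o) = X/(-2 + X)
n(Q) = 273 + Q² - 58*Q
1/(p(102, T(G(-1, 5))) + n(A(7, 13))) = 1/(102/(-2 + 102) + (273 + 7² - 58*7)) = 1/(102/100 + (273 + 49 - 406)) = 1/(102*(1/100) - 84) = 1/(51/50 - 84) = 1/(-4149/50) = -50/4149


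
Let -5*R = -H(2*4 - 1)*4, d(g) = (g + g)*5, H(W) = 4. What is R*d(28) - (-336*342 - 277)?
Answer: 116085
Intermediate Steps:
d(g) = 10*g (d(g) = (2*g)*5 = 10*g)
R = 16/5 (R = -(-1)*4*4/5 = -(-1)*16/5 = -⅕*(-16) = 16/5 ≈ 3.2000)
R*d(28) - (-336*342 - 277) = 16*(10*28)/5 - (-336*342 - 277) = (16/5)*280 - (-114912 - 277) = 896 - 1*(-115189) = 896 + 115189 = 116085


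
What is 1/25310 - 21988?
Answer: -556516279/25310 ≈ -21988.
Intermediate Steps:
1/25310 - 21988 = -556516279/25310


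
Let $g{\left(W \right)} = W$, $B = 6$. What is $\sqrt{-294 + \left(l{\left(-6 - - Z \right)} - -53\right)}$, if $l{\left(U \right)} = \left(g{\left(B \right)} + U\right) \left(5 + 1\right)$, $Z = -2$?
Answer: $i \sqrt{253} \approx 15.906 i$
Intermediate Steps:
$l{\left(U \right)} = 36 + 6 U$ ($l{\left(U \right)} = \left(6 + U\right) \left(5 + 1\right) = \left(6 + U\right) 6 = 36 + 6 U$)
$\sqrt{-294 + \left(l{\left(-6 - - Z \right)} - -53\right)} = \sqrt{-294 + \left(\left(36 + 6 \left(-6 - \left(-1\right) \left(-2\right)\right)\right) - -53\right)} = \sqrt{-294 + \left(\left(36 + 6 \left(-6 - 2\right)\right) + 53\right)} = \sqrt{-294 + \left(\left(36 + 6 \left(-8\right)\right) + 53\right)} = \sqrt{-294 + \left(\left(36 - 48\right) + 53\right)} = \sqrt{-294 + \left(-12 + 53\right)} = \sqrt{-294 + 41} = \sqrt{-253} = i \sqrt{253}$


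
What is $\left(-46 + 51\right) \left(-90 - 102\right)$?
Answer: $-960$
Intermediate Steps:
$\left(-46 + 51\right) \left(-90 - 102\right) = 5 \left(-192\right) = -960$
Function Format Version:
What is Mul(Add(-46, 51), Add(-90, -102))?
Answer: -960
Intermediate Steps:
Mul(Add(-46, 51), Add(-90, -102)) = Mul(5, -192) = -960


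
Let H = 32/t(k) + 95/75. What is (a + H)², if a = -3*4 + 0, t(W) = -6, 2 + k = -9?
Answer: 58081/225 ≈ 258.14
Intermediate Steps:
k = -11 (k = -2 - 9 = -11)
a = -12 (a = -12 + 0 = -12)
H = -61/15 (H = 32/(-6) + 95/75 = 32*(-⅙) + 95*(1/75) = -16/3 + 19/15 = -61/15 ≈ -4.0667)
(a + H)² = (-12 - 61/15)² = (-241/15)² = 58081/225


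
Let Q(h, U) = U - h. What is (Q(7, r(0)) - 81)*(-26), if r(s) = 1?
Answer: 2262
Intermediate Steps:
(Q(7, r(0)) - 81)*(-26) = ((1 - 1*7) - 81)*(-26) = ((1 - 7) - 81)*(-26) = (-6 - 81)*(-26) = -87*(-26) = 2262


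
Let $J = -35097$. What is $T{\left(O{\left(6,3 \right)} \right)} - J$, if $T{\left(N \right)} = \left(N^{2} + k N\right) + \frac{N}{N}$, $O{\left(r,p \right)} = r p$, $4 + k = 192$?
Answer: $38806$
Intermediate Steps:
$k = 188$ ($k = -4 + 192 = 188$)
$O{\left(r,p \right)} = p r$
$T{\left(N \right)} = 1 + N^{2} + 188 N$ ($T{\left(N \right)} = \left(N^{2} + 188 N\right) + \frac{N}{N} = \left(N^{2} + 188 N\right) + 1 = 1 + N^{2} + 188 N$)
$T{\left(O{\left(6,3 \right)} \right)} - J = \left(1 + \left(3 \cdot 6\right)^{2} + 188 \cdot 3 \cdot 6\right) - -35097 = \left(1 + 18^{2} + 188 \cdot 18\right) + 35097 = \left(1 + 324 + 3384\right) + 35097 = 3709 + 35097 = 38806$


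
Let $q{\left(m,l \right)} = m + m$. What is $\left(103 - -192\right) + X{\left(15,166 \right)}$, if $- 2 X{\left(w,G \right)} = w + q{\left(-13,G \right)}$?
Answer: $\frac{601}{2} \approx 300.5$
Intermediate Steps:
$q{\left(m,l \right)} = 2 m$
$X{\left(w,G \right)} = 13 - \frac{w}{2}$ ($X{\left(w,G \right)} = - \frac{w + 2 \left(-13\right)}{2} = - \frac{w - 26}{2} = - \frac{-26 + w}{2} = 13 - \frac{w}{2}$)
$\left(103 - -192\right) + X{\left(15,166 \right)} = \left(103 - -192\right) + \left(13 - \frac{15}{2}\right) = \left(103 + 192\right) + \left(13 - \frac{15}{2}\right) = 295 + \frac{11}{2} = \frac{601}{2}$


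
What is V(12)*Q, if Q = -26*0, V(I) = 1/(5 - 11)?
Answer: 0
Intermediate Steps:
V(I) = -⅙ (V(I) = 1/(-6) = -⅙)
Q = 0
V(12)*Q = -⅙*0 = 0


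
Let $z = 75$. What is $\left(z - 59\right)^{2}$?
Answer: $256$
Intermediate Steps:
$\left(z - 59\right)^{2} = \left(75 - 59\right)^{2} = 16^{2} = 256$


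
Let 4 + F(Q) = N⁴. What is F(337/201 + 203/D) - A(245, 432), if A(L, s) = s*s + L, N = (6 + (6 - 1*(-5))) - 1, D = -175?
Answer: -121337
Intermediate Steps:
N = 16 (N = (6 + (6 + 5)) - 1 = (6 + 11) - 1 = 17 - 1 = 16)
F(Q) = 65532 (F(Q) = -4 + 16⁴ = -4 + 65536 = 65532)
A(L, s) = L + s² (A(L, s) = s² + L = L + s²)
F(337/201 + 203/D) - A(245, 432) = 65532 - (245 + 432²) = 65532 - (245 + 186624) = 65532 - 1*186869 = 65532 - 186869 = -121337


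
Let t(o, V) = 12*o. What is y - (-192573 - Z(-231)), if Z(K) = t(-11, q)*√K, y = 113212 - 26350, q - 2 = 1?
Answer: 279435 - 132*I*√231 ≈ 2.7944e+5 - 2006.2*I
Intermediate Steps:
q = 3 (q = 2 + 1 = 3)
y = 86862
Z(K) = -132*√K (Z(K) = (12*(-11))*√K = -132*√K)
y - (-192573 - Z(-231)) = 86862 - (-192573 - (-132)*√(-231)) = 86862 - (-192573 - (-132)*I*√231) = 86862 - (-192573 + 132*I*√231) = 86862 + (192573 - 132*I*√231) = 279435 - 132*I*√231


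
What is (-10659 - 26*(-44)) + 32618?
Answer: 23103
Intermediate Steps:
(-10659 - 26*(-44)) + 32618 = (-10659 + 1144) + 32618 = -9515 + 32618 = 23103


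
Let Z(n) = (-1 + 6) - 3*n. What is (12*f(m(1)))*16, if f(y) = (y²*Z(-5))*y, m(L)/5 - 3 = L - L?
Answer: 12960000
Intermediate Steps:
m(L) = 15 (m(L) = 15 + 5*(L - L) = 15 + 5*0 = 15 + 0 = 15)
Z(n) = 5 - 3*n
f(y) = 20*y³ (f(y) = (y²*(5 - 3*(-5)))*y = (y²*(5 + 15))*y = (y²*20)*y = (20*y²)*y = 20*y³)
(12*f(m(1)))*16 = (12*(20*15³))*16 = (12*(20*3375))*16 = (12*67500)*16 = 810000*16 = 12960000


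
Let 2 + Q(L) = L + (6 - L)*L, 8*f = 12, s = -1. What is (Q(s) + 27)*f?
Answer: 51/2 ≈ 25.500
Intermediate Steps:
f = 3/2 (f = (1/8)*12 = 3/2 ≈ 1.5000)
Q(L) = -2 + L + L*(6 - L) (Q(L) = -2 + (L + (6 - L)*L) = -2 + (L + L*(6 - L)) = -2 + L + L*(6 - L))
(Q(s) + 27)*f = ((-2 - 1*(-1)**2 + 7*(-1)) + 27)*(3/2) = ((-2 - 1*1 - 7) + 27)*(3/2) = ((-2 - 1 - 7) + 27)*(3/2) = (-10 + 27)*(3/2) = 17*(3/2) = 51/2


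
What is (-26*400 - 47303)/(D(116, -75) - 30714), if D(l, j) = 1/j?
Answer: 4327725/2303551 ≈ 1.8787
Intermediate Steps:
(-26*400 - 47303)/(D(116, -75) - 30714) = (-26*400 - 47303)/(1/(-75) - 30714) = (-10400 - 47303)/(-1/75 - 30714) = -57703/(-2303551/75) = -57703*(-75/2303551) = 4327725/2303551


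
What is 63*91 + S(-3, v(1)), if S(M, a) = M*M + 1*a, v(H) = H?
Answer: 5743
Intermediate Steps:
S(M, a) = a + M**2 (S(M, a) = M**2 + a = a + M**2)
63*91 + S(-3, v(1)) = 63*91 + (1 + (-3)**2) = 5733 + (1 + 9) = 5733 + 10 = 5743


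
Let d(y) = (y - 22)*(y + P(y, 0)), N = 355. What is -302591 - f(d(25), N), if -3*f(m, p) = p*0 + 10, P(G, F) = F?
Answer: -907763/3 ≈ -3.0259e+5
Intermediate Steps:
d(y) = y*(-22 + y) (d(y) = (y - 22)*(y + 0) = (-22 + y)*y = y*(-22 + y))
f(m, p) = -10/3 (f(m, p) = -(p*0 + 10)/3 = -(0 + 10)/3 = -1/3*10 = -10/3)
-302591 - f(d(25), N) = -302591 - 1*(-10/3) = -302591 + 10/3 = -907763/3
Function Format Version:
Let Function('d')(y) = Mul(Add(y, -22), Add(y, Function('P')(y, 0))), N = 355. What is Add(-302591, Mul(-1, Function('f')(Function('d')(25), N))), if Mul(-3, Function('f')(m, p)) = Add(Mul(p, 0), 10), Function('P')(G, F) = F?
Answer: Rational(-907763, 3) ≈ -3.0259e+5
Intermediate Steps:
Function('d')(y) = Mul(y, Add(-22, y)) (Function('d')(y) = Mul(Add(y, -22), Add(y, 0)) = Mul(Add(-22, y), y) = Mul(y, Add(-22, y)))
Function('f')(m, p) = Rational(-10, 3) (Function('f')(m, p) = Mul(Rational(-1, 3), Add(Mul(p, 0), 10)) = Mul(Rational(-1, 3), Add(0, 10)) = Mul(Rational(-1, 3), 10) = Rational(-10, 3))
Add(-302591, Mul(-1, Function('f')(Function('d')(25), N))) = Add(-302591, Mul(-1, Rational(-10, 3))) = Add(-302591, Rational(10, 3)) = Rational(-907763, 3)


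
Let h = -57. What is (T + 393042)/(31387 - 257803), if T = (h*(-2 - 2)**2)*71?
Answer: -54715/37736 ≈ -1.4499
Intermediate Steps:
T = -64752 (T = -57*(-2 - 2)**2*71 = -57*(-4)**2*71 = -57*16*71 = -912*71 = -64752)
(T + 393042)/(31387 - 257803) = (-64752 + 393042)/(31387 - 257803) = 328290/(-226416) = 328290*(-1/226416) = -54715/37736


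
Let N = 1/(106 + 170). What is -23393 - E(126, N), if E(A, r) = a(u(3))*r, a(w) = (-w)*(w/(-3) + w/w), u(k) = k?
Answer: -23393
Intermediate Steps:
a(w) = -w*(1 - w/3) (a(w) = (-w)*(w*(-⅓) + 1) = (-w)*(-w/3 + 1) = (-w)*(1 - w/3) = -w*(1 - w/3))
N = 1/276 ≈ 0.0036232
E(A, r) = 0 (E(A, r) = ((⅓)*3*(-3 + 3))*r = ((⅓)*3*0)*r = 0*r = 0)
-23393 - E(126, N) = -23393 - 1*0 = -23393 + 0 = -23393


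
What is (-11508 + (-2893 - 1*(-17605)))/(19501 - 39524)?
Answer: -3204/20023 ≈ -0.16002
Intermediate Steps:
(-11508 + (-2893 - 1*(-17605)))/(19501 - 39524) = (-11508 + (-2893 + 17605))/(-20023) = (-11508 + 14712)*(-1/20023) = 3204*(-1/20023) = -3204/20023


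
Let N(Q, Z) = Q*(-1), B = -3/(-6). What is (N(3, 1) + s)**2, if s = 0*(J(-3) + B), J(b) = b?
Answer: 9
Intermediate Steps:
B = 1/2 (B = -3*(-1/6) = 1/2 ≈ 0.50000)
N(Q, Z) = -Q
s = 0 (s = 0*(-3 + 1/2) = 0*(-5/2) = 0)
(N(3, 1) + s)**2 = (-1*3 + 0)**2 = (-3 + 0)**2 = (-3)**2 = 9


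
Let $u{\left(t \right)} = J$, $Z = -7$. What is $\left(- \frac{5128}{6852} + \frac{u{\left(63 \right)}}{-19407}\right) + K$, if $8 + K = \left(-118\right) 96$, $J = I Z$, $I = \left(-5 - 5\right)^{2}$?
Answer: $- \frac{41875536650}{3693799} \approx -11337.0$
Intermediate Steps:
$I = 100$ ($I = \left(-10\right)^{2} = 100$)
$J = -700$ ($J = 100 \left(-7\right) = -700$)
$u{\left(t \right)} = -700$
$K = -11336$ ($K = -8 - 11328 = -11336$)
$\left(- \frac{5128}{6852} + \frac{u{\left(63 \right)}}{-19407}\right) + K = \left(- \frac{5128}{6852} - \frac{700}{-19407}\right) - 11336 = \left(\left(-5128\right) \frac{1}{6852} - - \frac{700}{19407}\right) - 11336 = \left(- \frac{1282}{1713} + \frac{700}{19407}\right) - 11336 = - \frac{2631186}{3693799} - 11336 = - \frac{41875536650}{3693799}$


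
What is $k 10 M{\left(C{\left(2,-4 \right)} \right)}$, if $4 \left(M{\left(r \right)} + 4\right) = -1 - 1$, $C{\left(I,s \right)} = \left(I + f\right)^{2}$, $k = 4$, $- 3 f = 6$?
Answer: $-180$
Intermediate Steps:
$f = -2$ ($f = \left(- \frac{1}{3}\right) 6 = -2$)
$C{\left(I,s \right)} = \left(-2 + I\right)^{2}$ ($C{\left(I,s \right)} = \left(I - 2\right)^{2} = \left(-2 + I\right)^{2}$)
$M{\left(r \right)} = - \frac{9}{2}$ ($M{\left(r \right)} = -4 + \frac{-1 - 1}{4} = -4 + \frac{1}{4} \left(-2\right) = -4 - \frac{1}{2} = - \frac{9}{2}$)
$k 10 M{\left(C{\left(2,-4 \right)} \right)} = 4 \cdot 10 \left(- \frac{9}{2}\right) = 40 \left(- \frac{9}{2}\right) = -180$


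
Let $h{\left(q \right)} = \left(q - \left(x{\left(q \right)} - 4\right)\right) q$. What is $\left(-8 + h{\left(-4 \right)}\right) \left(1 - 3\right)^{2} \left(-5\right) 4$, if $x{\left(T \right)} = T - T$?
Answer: $640$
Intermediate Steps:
$x{\left(T \right)} = 0$
$h{\left(q \right)} = q \left(4 + q\right)$ ($h{\left(q \right)} = \left(q - \left(0 - 4\right)\right) q = \left(q - -4\right) q = \left(q + 4\right) q = \left(4 + q\right) q = q \left(4 + q\right)$)
$\left(-8 + h{\left(-4 \right)}\right) \left(1 - 3\right)^{2} \left(-5\right) 4 = \left(-8 - 4 \left(4 - 4\right)\right) \left(1 - 3\right)^{2} \left(-5\right) 4 = \left(-8 - 0\right) \left(-2\right)^{2} \left(-5\right) 4 = \left(-8 + 0\right) 4 \left(-5\right) 4 = - 8 \left(\left(-20\right) 4\right) = \left(-8\right) \left(-80\right) = 640$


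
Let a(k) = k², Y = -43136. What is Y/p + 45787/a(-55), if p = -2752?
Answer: 4007691/130075 ≈ 30.811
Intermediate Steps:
Y/p + 45787/a(-55) = -43136/(-2752) + 45787/((-55)²) = -43136*(-1/2752) + 45787/3025 = 674/43 + 45787*(1/3025) = 674/43 + 45787/3025 = 4007691/130075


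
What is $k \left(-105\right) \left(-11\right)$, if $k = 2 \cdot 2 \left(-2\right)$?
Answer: $-9240$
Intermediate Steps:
$k = -8$ ($k = 4 \left(-2\right) = -8$)
$k \left(-105\right) \left(-11\right) = \left(-8\right) \left(-105\right) \left(-11\right) = 840 \left(-11\right) = -9240$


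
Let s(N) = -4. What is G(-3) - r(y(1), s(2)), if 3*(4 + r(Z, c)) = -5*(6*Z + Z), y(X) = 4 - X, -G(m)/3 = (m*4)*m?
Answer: -69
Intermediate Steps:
G(m) = -12*m**2 (G(m) = -3*m*4*m = -3*4*m*m = -12*m**2)
r(Z, c) = -4 - 35*Z/3 (r(Z, c) = -4 + (-5*(6*Z + Z))/3 = -4 + (-35*Z)/3 = -4 - 35*Z/3)
G(-3) - r(y(1), s(2)) = -12*(-3)**2 - (-4 - 35*(4 - 1*1)/3) = -12*9 - (-4 - 35*(4 - 1)/3) = -108 - (-4 - 35/3*3) = -108 - (-4 - 35) = -108 - 1*(-39) = -108 + 39 = -69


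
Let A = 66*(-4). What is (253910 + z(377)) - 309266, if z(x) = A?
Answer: -55620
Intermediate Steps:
A = -264
z(x) = -264
(253910 + z(377)) - 309266 = (253910 - 264) - 309266 = 253646 - 309266 = -55620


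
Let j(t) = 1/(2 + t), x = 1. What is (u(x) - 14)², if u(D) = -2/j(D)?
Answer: 400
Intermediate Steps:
u(D) = -4 - 2*D (u(D) = -(4 + 2*D) = -2*(2 + D) = -4 - 2*D)
(u(x) - 14)² = ((-4 - 2*1) - 14)² = ((-4 - 2) - 14)² = (-6 - 14)² = (-20)² = 400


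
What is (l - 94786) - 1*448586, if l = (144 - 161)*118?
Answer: -545378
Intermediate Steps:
l = -2006 (l = -17*118 = -2006)
(l - 94786) - 1*448586 = (-2006 - 94786) - 1*448586 = -96792 - 448586 = -545378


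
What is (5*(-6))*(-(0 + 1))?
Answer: 30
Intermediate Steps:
(5*(-6))*(-(0 + 1)) = -(-30) = -30*(-1) = 30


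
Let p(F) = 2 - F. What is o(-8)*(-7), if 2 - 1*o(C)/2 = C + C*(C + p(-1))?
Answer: 420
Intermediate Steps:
o(C) = 4 - 2*C - 2*C*(3 + C) (o(C) = 4 - 2*(C + C*(C + (2 - 1*(-1)))) = 4 - 2*(C + C*(C + (2 + 1))) = 4 - 2*(C + C*(C + 3)) = 4 - 2*(C + C*(3 + C)) = 4 + (-2*C - 2*C*(3 + C)) = 4 - 2*C - 2*C*(3 + C))
o(-8)*(-7) = (4 - 8*(-8) - 2*(-8)²)*(-7) = (4 + 64 - 2*64)*(-7) = (4 + 64 - 128)*(-7) = -60*(-7) = 420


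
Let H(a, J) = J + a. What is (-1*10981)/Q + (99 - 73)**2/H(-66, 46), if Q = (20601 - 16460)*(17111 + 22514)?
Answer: -5546155806/164087125 ≈ -33.800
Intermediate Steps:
Q = 164087125 (Q = 4141*39625 = 164087125)
(-1*10981)/Q + (99 - 73)**2/H(-66, 46) = -1*10981/164087125 + (99 - 73)**2/(46 - 66) = -10981*1/164087125 + 26**2/(-20) = -10981/164087125 + 676*(-1/20) = -10981/164087125 - 169/5 = -5546155806/164087125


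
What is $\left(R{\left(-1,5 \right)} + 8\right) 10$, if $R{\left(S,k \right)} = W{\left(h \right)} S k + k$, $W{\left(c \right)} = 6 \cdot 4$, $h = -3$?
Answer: $-1070$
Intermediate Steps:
$W{\left(c \right)} = 24$
$R{\left(S,k \right)} = k + 24 S k$ ($R{\left(S,k \right)} = 24 S k + k = k + 24 S k$)
$\left(R{\left(-1,5 \right)} + 8\right) 10 = \left(5 \left(1 + 24 \left(-1\right)\right) + 8\right) 10 = \left(5 \left(1 - 24\right) + 8\right) 10 = \left(5 \left(-23\right) + 8\right) 10 = \left(-115 + 8\right) 10 = \left(-107\right) 10 = -1070$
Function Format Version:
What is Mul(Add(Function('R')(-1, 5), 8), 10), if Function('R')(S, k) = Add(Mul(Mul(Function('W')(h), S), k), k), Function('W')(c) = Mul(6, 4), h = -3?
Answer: -1070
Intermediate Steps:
Function('W')(c) = 24
Function('R')(S, k) = Add(k, Mul(24, S, k)) (Function('R')(S, k) = Add(Mul(Mul(24, S), k), k) = Add(Mul(24, S, k), k) = Add(k, Mul(24, S, k)))
Mul(Add(Function('R')(-1, 5), 8), 10) = Mul(Add(Mul(5, Add(1, Mul(24, -1))), 8), 10) = Mul(Add(Mul(5, Add(1, -24)), 8), 10) = Mul(Add(Mul(5, -23), 8), 10) = Mul(Add(-115, 8), 10) = Mul(-107, 10) = -1070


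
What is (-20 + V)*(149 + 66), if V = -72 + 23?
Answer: -14835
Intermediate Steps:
V = -49
(-20 + V)*(149 + 66) = (-20 - 49)*(149 + 66) = -69*215 = -14835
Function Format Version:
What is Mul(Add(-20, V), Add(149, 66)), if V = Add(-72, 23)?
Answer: -14835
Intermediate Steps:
V = -49
Mul(Add(-20, V), Add(149, 66)) = Mul(Add(-20, -49), Add(149, 66)) = Mul(-69, 215) = -14835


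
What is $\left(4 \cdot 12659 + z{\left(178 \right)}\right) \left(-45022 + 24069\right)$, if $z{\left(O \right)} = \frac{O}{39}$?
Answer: $- \frac{41381797846}{39} \approx -1.0611 \cdot 10^{9}$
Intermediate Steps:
$z{\left(O \right)} = \frac{O}{39}$ ($z{\left(O \right)} = O \frac{1}{39} = \frac{O}{39}$)
$\left(4 \cdot 12659 + z{\left(178 \right)}\right) \left(-45022 + 24069\right) = \left(4 \cdot 12659 + \frac{1}{39} \cdot 178\right) \left(-45022 + 24069\right) = \left(50636 + \frac{178}{39}\right) \left(-20953\right) = \frac{1974982}{39} \left(-20953\right) = - \frac{41381797846}{39}$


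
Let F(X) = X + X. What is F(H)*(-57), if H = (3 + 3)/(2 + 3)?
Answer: -684/5 ≈ -136.80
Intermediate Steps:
H = 6/5 ≈ 1.2000
F(X) = 2*X
F(H)*(-57) = (2*(6/5))*(-57) = (12/5)*(-57) = -684/5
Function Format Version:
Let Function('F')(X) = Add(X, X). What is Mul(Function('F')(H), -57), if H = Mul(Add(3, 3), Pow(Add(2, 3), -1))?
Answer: Rational(-684, 5) ≈ -136.80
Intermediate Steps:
H = Rational(6, 5) (H = Mul(6, Pow(5, -1)) = Mul(6, Rational(1, 5)) = Rational(6, 5) ≈ 1.2000)
Function('F')(X) = Mul(2, X)
Mul(Function('F')(H), -57) = Mul(Mul(2, Rational(6, 5)), -57) = Mul(Rational(12, 5), -57) = Rational(-684, 5)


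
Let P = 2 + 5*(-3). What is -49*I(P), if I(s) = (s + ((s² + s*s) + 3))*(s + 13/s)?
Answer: 225008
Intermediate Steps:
P = -13 (P = 2 - 15 = -13)
I(s) = (s + 13/s)*(3 + s + 2*s²) (I(s) = (s + ((s² + s²) + 3))*(s + 13/s) = (s + (2*s² + 3))*(s + 13/s) = (s + (3 + 2*s²))*(s + 13/s) = (3 + s + 2*s²)*(s + 13/s) = (s + 13/s)*(3 + s + 2*s²))
-49*I(P) = -49*(13 + (-13)² + 2*(-13)³ + 29*(-13) + 39/(-13)) = -49*(13 + 169 + 2*(-2197) - 377 + 39*(-1/13)) = -49*(13 + 169 - 4394 - 377 - 3) = -49*(-4592) = 225008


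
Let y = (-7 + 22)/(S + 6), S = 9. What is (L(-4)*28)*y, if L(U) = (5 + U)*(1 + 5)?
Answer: 168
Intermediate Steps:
y = 1 (y = (-7 + 22)/(9 + 6) = 15/15 = 15*(1/15) = 1)
L(U) = 30 + 6*U (L(U) = (5 + U)*6 = 30 + 6*U)
(L(-4)*28)*y = ((30 + 6*(-4))*28)*1 = ((30 - 24)*28)*1 = (6*28)*1 = 168*1 = 168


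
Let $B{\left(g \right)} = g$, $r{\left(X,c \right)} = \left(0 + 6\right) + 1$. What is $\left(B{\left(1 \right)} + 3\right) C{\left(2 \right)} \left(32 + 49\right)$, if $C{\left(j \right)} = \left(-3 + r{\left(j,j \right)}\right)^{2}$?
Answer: $5184$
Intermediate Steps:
$r{\left(X,c \right)} = 7$ ($r{\left(X,c \right)} = 6 + 1 = 7$)
$C{\left(j \right)} = 16$ ($C{\left(j \right)} = \left(-3 + 7\right)^{2} = 4^{2} = 16$)
$\left(B{\left(1 \right)} + 3\right) C{\left(2 \right)} \left(32 + 49\right) = \left(1 + 3\right) 16 \left(32 + 49\right) = 4 \cdot 16 \cdot 81 = 64 \cdot 81 = 5184$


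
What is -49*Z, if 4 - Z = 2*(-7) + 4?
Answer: -686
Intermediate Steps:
Z = 14 (Z = 4 - (2*(-7) + 4) = 4 - (-14 + 4) = 4 - 1*(-10) = 4 + 10 = 14)
-49*Z = -49*14 = -686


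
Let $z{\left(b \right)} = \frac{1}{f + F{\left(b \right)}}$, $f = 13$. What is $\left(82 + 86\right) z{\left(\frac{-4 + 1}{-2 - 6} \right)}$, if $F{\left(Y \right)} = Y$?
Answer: $\frac{1344}{107} \approx 12.561$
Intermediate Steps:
$z{\left(b \right)} = \frac{1}{13 + b}$
$\left(82 + 86\right) z{\left(\frac{-4 + 1}{-2 - 6} \right)} = \frac{82 + 86}{13 + \frac{-4 + 1}{-2 - 6}} = \frac{168}{13 - \frac{3}{-8}} = \frac{168}{13 - - \frac{3}{8}} = \frac{168}{13 + \frac{3}{8}} = \frac{168}{\frac{107}{8}} = 168 \cdot \frac{8}{107} = \frac{1344}{107}$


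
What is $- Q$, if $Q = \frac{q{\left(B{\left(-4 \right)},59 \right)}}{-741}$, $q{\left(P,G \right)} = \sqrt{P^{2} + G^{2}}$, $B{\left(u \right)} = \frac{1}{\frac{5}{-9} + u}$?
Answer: $\frac{\sqrt{5851642}}{30381} \approx 0.079623$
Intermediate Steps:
$B{\left(u \right)} = \frac{1}{- \frac{5}{9} + u}$ ($B{\left(u \right)} = \frac{1}{5 \left(- \frac{1}{9}\right) + u} = \frac{1}{- \frac{5}{9} + u}$)
$q{\left(P,G \right)} = \sqrt{G^{2} + P^{2}}$
$Q = - \frac{\sqrt{5851642}}{30381}$ ($Q = \frac{\sqrt{59^{2} + \left(\frac{9}{-5 + 9 \left(-4\right)}\right)^{2}}}{-741} = \sqrt{3481 + \left(\frac{9}{-5 - 36}\right)^{2}} \left(- \frac{1}{741}\right) = \sqrt{3481 + \left(\frac{9}{-41}\right)^{2}} \left(- \frac{1}{741}\right) = \sqrt{3481 + \left(9 \left(- \frac{1}{41}\right)\right)^{2}} \left(- \frac{1}{741}\right) = \sqrt{3481 + \left(- \frac{9}{41}\right)^{2}} \left(- \frac{1}{741}\right) = \sqrt{3481 + \frac{81}{1681}} \left(- \frac{1}{741}\right) = \sqrt{\frac{5851642}{1681}} \left(- \frac{1}{741}\right) = \frac{\sqrt{5851642}}{41} \left(- \frac{1}{741}\right) = - \frac{\sqrt{5851642}}{30381} \approx -0.079623$)
$- Q = - \frac{\left(-1\right) \sqrt{5851642}}{30381} = \frac{\sqrt{5851642}}{30381}$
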